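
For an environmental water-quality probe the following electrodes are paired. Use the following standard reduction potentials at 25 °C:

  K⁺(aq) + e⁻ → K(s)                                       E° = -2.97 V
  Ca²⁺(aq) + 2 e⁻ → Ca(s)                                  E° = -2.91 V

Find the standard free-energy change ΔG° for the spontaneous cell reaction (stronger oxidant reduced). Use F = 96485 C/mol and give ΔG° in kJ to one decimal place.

Ca²⁺/Ca (E° = -2.91 V) is the cathode; K⁺/K (E° = -2.97 V) is the anode, so E°cell = +0.06 V.
Balancing electrons gives n = 2 (lcm of 2 and 1).
ΔG° = −nFE° = −(2)(96485)(+0.06) = -11,578 J = -11.6 kJ.

-11.6 kJ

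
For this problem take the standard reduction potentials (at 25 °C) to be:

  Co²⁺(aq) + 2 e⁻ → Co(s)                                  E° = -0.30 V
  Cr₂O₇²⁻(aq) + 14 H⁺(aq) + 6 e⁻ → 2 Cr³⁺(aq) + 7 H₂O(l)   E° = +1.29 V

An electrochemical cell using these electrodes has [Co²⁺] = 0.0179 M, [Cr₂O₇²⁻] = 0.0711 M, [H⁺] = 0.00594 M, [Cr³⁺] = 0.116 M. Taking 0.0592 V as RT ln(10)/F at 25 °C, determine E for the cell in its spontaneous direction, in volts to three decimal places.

Cr₂O₇²⁻/Cr³⁺ is the cathode (higher E°), Co²⁺/Co the anode: E°cell = +1.29 − (-0.30) = +1.59 V, n = 6.
Overall: Cr₂O₇²⁻(aq) + 14 H⁺(aq) + 3 Co(s) → 2 Cr³⁺(aq) + 7 H₂O(l) + 3 Co²⁺(aq)
Q = [Cr³⁺]^2·[Co²⁺]^3 / ([Cr₂O₇²⁻]·[H⁺]^14); log Q = 25.203.
E = E° − (0.0592/n) log Q = +1.59 − (0.0592/6)(25.203) = +1.341 V.

+1.341 V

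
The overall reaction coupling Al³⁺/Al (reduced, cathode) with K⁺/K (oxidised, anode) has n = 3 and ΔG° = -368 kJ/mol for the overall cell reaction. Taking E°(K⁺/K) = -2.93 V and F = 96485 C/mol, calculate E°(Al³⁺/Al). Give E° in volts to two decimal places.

E°cell = −ΔG°/(nF) = −(-368×10³)/((3)(96485)) = +1.271 V.
Since Al³⁺/Al is the cathode and K⁺/K the anode, E°cell = E°(Al³⁺/Al) − E°(K⁺/K).
So E°(Al³⁺/Al) = E°cell + E°(K⁺/K) = +1.271 + (-2.93) = -1.66 V.

-1.66 V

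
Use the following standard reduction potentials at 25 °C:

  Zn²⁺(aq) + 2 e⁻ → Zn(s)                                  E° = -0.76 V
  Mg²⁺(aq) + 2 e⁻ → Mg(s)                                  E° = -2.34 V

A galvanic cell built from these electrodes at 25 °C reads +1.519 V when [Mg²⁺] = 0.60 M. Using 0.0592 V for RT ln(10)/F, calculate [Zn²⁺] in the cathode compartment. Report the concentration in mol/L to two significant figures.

Zn²⁺/Zn is the cathode, Mg²⁺/Mg the anode: E°cell = +1.58 V, n = 2.
Overall reaction: Zn²⁺(aq) + Mg(s) → Zn(s) + Mg²⁺(aq); Q = [Mg²⁺]^1/[Zn²⁺]^1.
From E = E° − (0.0592/n) log Q: log Q = (E° − E)·n/0.0592 = (+1.58 − (+1.519))·2/0.0592 = 2.0608.
So 1·log[Zn²⁺] = 1·log(0.6) − log Q = -0.2218 − (2.0608) = -2.2826; [Zn²⁺] = 10^(-2.2826) ≈ 0.0052 M.

0.0052 M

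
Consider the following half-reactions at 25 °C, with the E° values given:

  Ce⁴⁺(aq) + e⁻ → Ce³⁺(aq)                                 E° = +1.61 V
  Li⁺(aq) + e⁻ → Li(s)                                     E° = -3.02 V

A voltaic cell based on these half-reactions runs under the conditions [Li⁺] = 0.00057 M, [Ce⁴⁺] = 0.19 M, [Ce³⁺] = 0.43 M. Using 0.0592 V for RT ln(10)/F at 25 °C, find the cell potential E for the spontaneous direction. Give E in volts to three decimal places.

Ce⁴⁺/Ce³⁺ is the cathode (higher E°), Li⁺/Li the anode: E°cell = +1.61 − (-3.02) = +4.63 V, n = 1.
Overall: Ce⁴⁺(aq) + Li(s) → Ce³⁺(aq) + Li⁺(aq)
Q = [Ce³⁺]·[Li⁺] / ([Ce⁴⁺]); log Q = -2.889.
E = E° − (0.0592/n) log Q = +4.63 − (0.0592/1)(-2.889) = +4.801 V.

+4.801 V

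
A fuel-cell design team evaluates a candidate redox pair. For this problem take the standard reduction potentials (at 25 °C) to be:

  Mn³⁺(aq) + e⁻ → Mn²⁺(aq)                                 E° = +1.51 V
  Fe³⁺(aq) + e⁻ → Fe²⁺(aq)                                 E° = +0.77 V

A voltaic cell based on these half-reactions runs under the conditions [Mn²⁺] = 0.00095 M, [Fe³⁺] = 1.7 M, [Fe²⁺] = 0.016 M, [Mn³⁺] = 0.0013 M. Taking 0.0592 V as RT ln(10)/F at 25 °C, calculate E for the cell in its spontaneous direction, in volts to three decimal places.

+0.628 V

Mn³⁺/Mn²⁺ is the cathode (higher E°), Fe³⁺/Fe²⁺ the anode: E°cell = +1.51 − (+0.77) = +0.74 V, n = 1.
Overall: Mn³⁺(aq) + Fe²⁺(aq) → Mn²⁺(aq) + Fe³⁺(aq)
Q = [Mn²⁺]·[Fe³⁺] / ([Mn³⁺]·[Fe²⁺]); log Q = 1.890.
E = E° − (0.0592/n) log Q = +0.74 − (0.0592/1)(1.890) = +0.628 V.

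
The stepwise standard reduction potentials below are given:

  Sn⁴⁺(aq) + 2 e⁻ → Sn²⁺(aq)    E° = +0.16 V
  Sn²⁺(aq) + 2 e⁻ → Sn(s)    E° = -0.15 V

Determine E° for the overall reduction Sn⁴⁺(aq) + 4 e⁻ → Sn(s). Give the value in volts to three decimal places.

Since ΔG° = −nFE° is additive over sequential reductions, n₃E°₃ = n₁E°₁ + n₂E°₂.
E°₃ = (2×+0.16 + 2×-0.15) / 4 = (+0.020) / 4 = +0.005 V.

+0.005 V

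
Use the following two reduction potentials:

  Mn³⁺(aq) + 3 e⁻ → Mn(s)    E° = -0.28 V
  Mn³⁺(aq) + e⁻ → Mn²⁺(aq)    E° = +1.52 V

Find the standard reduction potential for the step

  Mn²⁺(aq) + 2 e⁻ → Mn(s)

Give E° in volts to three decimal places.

Sequential free energies add, so n₃E°₃ = n₁E°₁ + n₂E°₂.
With n₃ = 3, and the known step contributing 1×(+1.52) V, the unknown satisfies 2·E° = 3×(-0.28) − 1×(+1.52) = -2.360.
E° = -2.360 / 2 = -1.180 V.

-1.180 V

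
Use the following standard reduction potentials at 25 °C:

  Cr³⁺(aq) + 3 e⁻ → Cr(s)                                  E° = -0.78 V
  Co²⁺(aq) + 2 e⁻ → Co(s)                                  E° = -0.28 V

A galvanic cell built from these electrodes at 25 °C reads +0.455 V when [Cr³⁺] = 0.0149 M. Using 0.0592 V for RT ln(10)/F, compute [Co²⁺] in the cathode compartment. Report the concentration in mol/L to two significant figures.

Co²⁺/Co is the cathode, Cr³⁺/Cr the anode: E°cell = +0.50 V, n = 6.
Overall reaction: 3 Co²⁺(aq) + 2 Cr(s) → 3 Co(s) + 2 Cr³⁺(aq); Q = [Cr³⁺]^2/[Co²⁺]^3.
From E = E° − (0.0592/n) log Q: log Q = (E° − E)·n/0.0592 = (+0.50 − (+0.455))·6/0.0592 = 4.5608.
So 3·log[Co²⁺] = 2·log(0.0149) − log Q = -3.6536 − (4.5608) = -8.2144; log[Co²⁺] = -8.2144 / 3 = -2.7381; [Co²⁺] = 10^(-2.7381) ≈ 0.0018 M.

0.0018 M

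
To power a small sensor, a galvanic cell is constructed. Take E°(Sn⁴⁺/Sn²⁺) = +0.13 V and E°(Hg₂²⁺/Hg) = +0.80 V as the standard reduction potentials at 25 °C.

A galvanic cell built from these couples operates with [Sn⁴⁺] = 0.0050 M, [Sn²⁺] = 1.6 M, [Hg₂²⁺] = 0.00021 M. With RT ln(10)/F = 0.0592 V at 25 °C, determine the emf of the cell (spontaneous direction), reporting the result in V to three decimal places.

+0.635 V

Hg₂²⁺/Hg is the cathode (higher E°), Sn⁴⁺/Sn²⁺ the anode: E°cell = +0.80 − (+0.13) = +0.67 V, n = 2.
Overall: Hg₂²⁺(aq) + Sn²⁺(aq) → 2 Hg(l) + Sn⁴⁺(aq)
Q = [Sn⁴⁺] / ([Hg₂²⁺]·[Sn²⁺]); log Q = 1.173.
E = E° − (0.0592/n) log Q = +0.67 − (0.0592/2)(1.173) = +0.635 V.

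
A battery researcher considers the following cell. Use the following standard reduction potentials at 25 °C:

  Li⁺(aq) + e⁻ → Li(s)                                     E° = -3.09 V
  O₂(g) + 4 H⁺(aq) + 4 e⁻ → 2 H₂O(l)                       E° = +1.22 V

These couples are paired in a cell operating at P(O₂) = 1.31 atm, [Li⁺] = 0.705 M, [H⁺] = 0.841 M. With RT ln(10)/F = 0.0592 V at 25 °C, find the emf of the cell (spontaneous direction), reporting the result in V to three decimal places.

+4.316 V

O₂/H₂O is the cathode (higher E°), Li⁺/Li the anode: E°cell = +1.22 − (-3.09) = +4.31 V, n = 4.
Overall: O₂(g) + 4 H⁺(aq) + 4 Li(s) → 2 H₂O(l) + 4 Li⁺(aq)
Q = [Li⁺]^4 / (P(O₂)·[H⁺]^4); log Q = -0.424.
E = E° − (0.0592/n) log Q = +4.31 − (0.0592/4)(-0.424) = +4.316 V.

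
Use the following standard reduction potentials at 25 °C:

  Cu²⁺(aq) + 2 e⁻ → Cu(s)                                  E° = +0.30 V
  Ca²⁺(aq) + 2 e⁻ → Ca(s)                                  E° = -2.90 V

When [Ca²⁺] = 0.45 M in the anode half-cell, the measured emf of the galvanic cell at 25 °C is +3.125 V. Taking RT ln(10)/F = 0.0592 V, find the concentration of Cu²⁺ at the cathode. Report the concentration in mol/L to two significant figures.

Cu²⁺/Cu is the cathode, Ca²⁺/Ca the anode: E°cell = +3.20 V, n = 2.
Overall reaction: Cu²⁺(aq) + Ca(s) → Cu(s) + Ca²⁺(aq); Q = [Ca²⁺]^1/[Cu²⁺]^1.
From E = E° − (0.0592/n) log Q: log Q = (E° − E)·n/0.0592 = (+3.20 − (+3.125))·2/0.0592 = 2.5338.
So 1·log[Cu²⁺] = 1·log(0.45) − log Q = -0.3468 − (2.5338) = -2.8806; [Cu²⁺] = 10^(-2.8806) ≈ 0.0013 M.

0.0013 M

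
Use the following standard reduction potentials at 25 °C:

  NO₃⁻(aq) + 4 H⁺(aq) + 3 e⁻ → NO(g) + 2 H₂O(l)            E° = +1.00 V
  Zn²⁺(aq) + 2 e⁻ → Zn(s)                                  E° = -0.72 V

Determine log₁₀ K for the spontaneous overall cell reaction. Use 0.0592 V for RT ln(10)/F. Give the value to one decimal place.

174.3

Cathode: NO₃⁻/NO; anode: Zn²⁺/Zn. E°cell = +1.72 V, n = 6.
log K = nE°cell / 0.0592 = (6)(+1.72) / 0.0592 = 174.3.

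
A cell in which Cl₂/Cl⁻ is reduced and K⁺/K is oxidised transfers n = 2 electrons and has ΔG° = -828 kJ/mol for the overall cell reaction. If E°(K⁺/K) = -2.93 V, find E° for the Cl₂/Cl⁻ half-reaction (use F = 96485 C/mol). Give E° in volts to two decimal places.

+1.36 V

E°cell = −ΔG°/(nF) = −(-828×10³)/((2)(96485)) = +4.291 V.
Since Cl₂/Cl⁻ is the cathode and K⁺/K the anode, E°cell = E°(Cl₂/Cl⁻) − E°(K⁺/K).
So E°(Cl₂/Cl⁻) = E°cell + E°(K⁺/K) = +4.291 + (-2.93) = +1.36 V.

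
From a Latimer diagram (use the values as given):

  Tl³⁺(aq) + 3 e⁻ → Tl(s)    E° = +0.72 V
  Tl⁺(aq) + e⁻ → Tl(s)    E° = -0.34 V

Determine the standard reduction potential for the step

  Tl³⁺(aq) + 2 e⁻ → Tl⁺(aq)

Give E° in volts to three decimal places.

+1.250 V

Sequential free energies add, so n₃E°₃ = n₁E°₁ + n₂E°₂.
With n₃ = 3, and the known step contributing 1×(-0.34) V, the unknown satisfies 2·E° = 3×(+0.72) − 1×(-0.34) = +2.500.
E° = +2.500 / 2 = +1.250 V.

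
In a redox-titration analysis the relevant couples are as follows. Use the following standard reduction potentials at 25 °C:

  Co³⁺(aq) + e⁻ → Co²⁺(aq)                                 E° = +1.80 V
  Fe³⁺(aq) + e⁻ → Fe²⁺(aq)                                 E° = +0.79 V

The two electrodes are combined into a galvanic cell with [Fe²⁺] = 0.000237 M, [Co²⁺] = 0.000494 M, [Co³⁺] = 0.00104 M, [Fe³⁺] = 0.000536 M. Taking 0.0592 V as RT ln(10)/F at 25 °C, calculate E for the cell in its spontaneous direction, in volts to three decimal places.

Co³⁺/Co²⁺ is the cathode (higher E°), Fe³⁺/Fe²⁺ the anode: E°cell = +1.80 − (+0.79) = +1.01 V, n = 1.
Overall: Co³⁺(aq) + Fe²⁺(aq) → Co²⁺(aq) + Fe³⁺(aq)
Q = [Co²⁺]·[Fe³⁺] / ([Co³⁺]·[Fe²⁺]); log Q = 0.031.
E = E° − (0.0592/n) log Q = +1.01 − (0.0592/1)(0.031) = +1.008 V.

+1.008 V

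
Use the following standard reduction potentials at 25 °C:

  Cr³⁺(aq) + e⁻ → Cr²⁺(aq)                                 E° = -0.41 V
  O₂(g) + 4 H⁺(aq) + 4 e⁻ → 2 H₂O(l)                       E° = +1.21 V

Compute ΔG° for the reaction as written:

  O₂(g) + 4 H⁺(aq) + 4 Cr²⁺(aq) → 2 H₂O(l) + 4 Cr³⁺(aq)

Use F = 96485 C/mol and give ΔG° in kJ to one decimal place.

-625.2 kJ

As written, O₂/H₂O is reduced (cathode) and Cr³⁺/Cr²⁺ is oxidised (anode), so E°cell = (+1.21) − (-0.41) = +1.62 V.
Balancing electrons gives n = 4.
ΔG° = −nFE° = −(4)(96485)(+1.62) = -625,223 J = -625.2 kJ.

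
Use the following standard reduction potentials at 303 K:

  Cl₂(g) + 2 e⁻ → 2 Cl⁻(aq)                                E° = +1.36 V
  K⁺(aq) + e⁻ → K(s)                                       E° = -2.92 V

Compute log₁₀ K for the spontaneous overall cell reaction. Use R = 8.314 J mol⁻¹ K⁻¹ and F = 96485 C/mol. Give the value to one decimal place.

Cathode: Cl₂/Cl⁻; anode: K⁺/K. E°cell = (+1.36) − (-2.92) = +4.28 V, with n = 2.
ΔG° = −nFE° = −RT ln K, so ln K = nFE°/(RT) = (2)(96485)(+4.28) / ((8.314)(303)) = 327.854.
log₁₀ K = 327.854 / ln 10 = 142.4.

142.4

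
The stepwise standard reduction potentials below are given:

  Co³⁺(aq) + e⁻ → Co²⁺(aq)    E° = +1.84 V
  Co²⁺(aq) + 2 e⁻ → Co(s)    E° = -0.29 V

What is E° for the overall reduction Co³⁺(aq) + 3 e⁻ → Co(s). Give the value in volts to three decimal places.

Standard free energies of sequential steps add: ΔG°₃ = ΔG°₁ + ΔG°₂, so n₃E°₃ = n₁E°₁ + n₂E°₂.
E°₃ = (1×+1.84 + 2×-0.29) / 3 = (+1.260) / 3 = +0.420 V.

+0.420 V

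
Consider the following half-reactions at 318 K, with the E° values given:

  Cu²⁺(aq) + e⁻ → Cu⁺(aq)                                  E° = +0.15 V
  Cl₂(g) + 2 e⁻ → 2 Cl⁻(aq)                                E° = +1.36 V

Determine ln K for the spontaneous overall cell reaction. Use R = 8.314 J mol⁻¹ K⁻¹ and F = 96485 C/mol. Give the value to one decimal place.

88.3

Cathode: Cl₂/Cl⁻; anode: Cu²⁺/Cu⁺. E°cell = (+1.36) − (+0.15) = +1.21 V, with n = 2.
ΔG° = −nFE° = −RT ln K, so ln K = nFE°/(RT) = (2)(96485)(+1.21) / ((8.314)(318)) = 88.316.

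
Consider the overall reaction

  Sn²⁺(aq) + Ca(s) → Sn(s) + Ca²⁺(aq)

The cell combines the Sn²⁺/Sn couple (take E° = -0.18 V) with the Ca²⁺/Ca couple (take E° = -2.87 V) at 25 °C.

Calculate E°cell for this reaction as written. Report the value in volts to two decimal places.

+2.69 V

The Sn²⁺/Sn couple has the higher reduction potential, so it is the cathode; Ca²⁺/Ca is oxidised at the anode.
E°cell = E°(cathode) − E°(anode) = (-0.18) − (-2.87) = +2.69 V.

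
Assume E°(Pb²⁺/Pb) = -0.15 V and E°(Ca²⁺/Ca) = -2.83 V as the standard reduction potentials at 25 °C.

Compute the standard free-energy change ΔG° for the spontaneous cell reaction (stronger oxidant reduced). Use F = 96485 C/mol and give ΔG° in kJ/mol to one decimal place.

-517.2 kJ/mol

Pb²⁺/Pb (E° = -0.15 V) is the cathode; Ca²⁺/Ca (E° = -2.83 V) is the anode, so E°cell = +2.68 V.
Balancing electrons gives n = 2 (lcm of 2 and 2).
ΔG° = −nFE° = −(2)(96485)(+2.68) = -517,160 J = -517.2 kJ/mol.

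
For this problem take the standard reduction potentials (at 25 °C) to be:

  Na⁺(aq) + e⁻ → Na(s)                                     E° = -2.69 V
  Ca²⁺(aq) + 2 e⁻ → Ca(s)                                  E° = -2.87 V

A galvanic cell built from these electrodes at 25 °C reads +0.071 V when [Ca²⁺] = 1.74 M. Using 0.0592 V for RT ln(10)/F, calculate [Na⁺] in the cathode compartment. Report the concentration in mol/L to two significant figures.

0.019 M

Na⁺/Na is the cathode, Ca²⁺/Ca the anode: E°cell = +0.18 V, n = 2.
Overall reaction: 2 Na⁺(aq) + Ca(s) → 2 Na(s) + Ca²⁺(aq); Q = [Ca²⁺]^1/[Na⁺]^2.
From E = E° − (0.0592/n) log Q: log Q = (E° − E)·n/0.0592 = (+0.18 − (+0.071))·2/0.0592 = 3.6824.
So 2·log[Na⁺] = 1·log(1.74) − log Q = 0.2405 − (3.6824) = -3.4419; log[Na⁺] = -3.4419 / 2 = -1.7209; [Na⁺] = 10^(-1.7209) ≈ 0.019 M.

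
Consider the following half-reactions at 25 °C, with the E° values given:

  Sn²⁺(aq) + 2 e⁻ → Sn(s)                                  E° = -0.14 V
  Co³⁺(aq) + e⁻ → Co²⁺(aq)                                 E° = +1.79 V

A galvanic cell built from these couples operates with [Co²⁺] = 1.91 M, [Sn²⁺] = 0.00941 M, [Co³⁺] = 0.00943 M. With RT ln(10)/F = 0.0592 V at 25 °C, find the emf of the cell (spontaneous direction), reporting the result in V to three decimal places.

+1.853 V

Co³⁺/Co²⁺ is the cathode (higher E°), Sn²⁺/Sn the anode: E°cell = +1.79 − (-0.14) = +1.93 V, n = 2.
Overall: 2 Co³⁺(aq) + Sn(s) → 2 Co²⁺(aq) + Sn²⁺(aq)
Q = [Co²⁺]^2·[Sn²⁺] / ([Co³⁺]^2); log Q = 2.587.
E = E° − (0.0592/n) log Q = +1.93 − (0.0592/2)(2.587) = +1.853 V.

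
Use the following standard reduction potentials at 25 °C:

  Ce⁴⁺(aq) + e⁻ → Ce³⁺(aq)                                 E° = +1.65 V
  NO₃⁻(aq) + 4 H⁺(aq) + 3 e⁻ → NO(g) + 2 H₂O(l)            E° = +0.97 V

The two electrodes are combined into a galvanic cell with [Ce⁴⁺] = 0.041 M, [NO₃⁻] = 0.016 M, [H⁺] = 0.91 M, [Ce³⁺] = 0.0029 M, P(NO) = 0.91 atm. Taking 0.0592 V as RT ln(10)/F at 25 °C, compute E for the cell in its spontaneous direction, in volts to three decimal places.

Ce⁴⁺/Ce³⁺ is the cathode (higher E°), NO₃⁻/NO the anode: E°cell = +1.65 − (+0.97) = +0.68 V, n = 3.
Overall: 3 Ce⁴⁺(aq) + NO(g) + 2 H₂O(l) → 3 Ce³⁺(aq) + NO₃⁻(aq) + 4 H⁺(aq)
Q = [Ce³⁺]^3·[NO₃⁻]·[H⁺]^4 / ([Ce⁴⁺]^3·P(NO)); log Q = -5.370.
E = E° − (0.0592/n) log Q = +0.68 − (0.0592/3)(-5.370) = +0.786 V.

+0.786 V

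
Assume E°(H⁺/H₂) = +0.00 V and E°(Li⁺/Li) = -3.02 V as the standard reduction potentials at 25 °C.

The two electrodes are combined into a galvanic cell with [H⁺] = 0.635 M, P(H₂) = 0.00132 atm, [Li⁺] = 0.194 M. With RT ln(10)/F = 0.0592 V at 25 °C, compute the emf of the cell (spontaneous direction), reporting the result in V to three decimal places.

H⁺/H₂ is the cathode (higher E°), Li⁺/Li the anode: E°cell = +0.00 − (-3.02) = +3.02 V, n = 2.
Overall: 2 H⁺(aq) + 2 Li(s) → H₂(g) + 2 Li⁺(aq)
Q = P(H₂)·[Li⁺]^2 / ([H⁺]^2); log Q = -3.909.
E = E° − (0.0592/n) log Q = +3.02 − (0.0592/2)(-3.909) = +3.136 V.

+3.136 V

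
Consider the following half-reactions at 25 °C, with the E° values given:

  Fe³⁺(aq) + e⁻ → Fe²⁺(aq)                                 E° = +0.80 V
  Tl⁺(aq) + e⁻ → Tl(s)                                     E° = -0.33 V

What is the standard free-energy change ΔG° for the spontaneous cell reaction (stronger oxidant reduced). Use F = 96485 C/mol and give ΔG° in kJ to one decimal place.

-109.0 kJ

Fe³⁺/Fe²⁺ (E° = +0.80 V) is the cathode; Tl⁺/Tl (E° = -0.33 V) is the anode, so E°cell = +1.13 V.
Balancing electrons gives n = 1 (lcm of 1 and 1).
ΔG° = −nFE° = −(1)(96485)(+1.13) = -109,028 J = -109.0 kJ.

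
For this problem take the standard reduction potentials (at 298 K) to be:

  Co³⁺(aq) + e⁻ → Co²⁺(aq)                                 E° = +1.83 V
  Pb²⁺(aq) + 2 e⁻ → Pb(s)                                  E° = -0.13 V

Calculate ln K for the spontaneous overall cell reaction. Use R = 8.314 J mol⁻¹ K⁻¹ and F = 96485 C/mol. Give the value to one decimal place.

Cathode: Co³⁺/Co²⁺; anode: Pb²⁺/Pb. E°cell = (+1.83) − (-0.13) = +1.96 V, with n = 2.
ΔG° = −nFE° = −RT ln K, so ln K = nFE°/(RT) = (2)(96485)(+1.96) / ((8.314)(298)) = 152.658.

152.7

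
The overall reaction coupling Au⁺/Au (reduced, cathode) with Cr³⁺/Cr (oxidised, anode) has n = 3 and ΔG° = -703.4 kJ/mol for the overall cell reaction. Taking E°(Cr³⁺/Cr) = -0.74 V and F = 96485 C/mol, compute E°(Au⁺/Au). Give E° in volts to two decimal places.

E°cell = −ΔG°/(nF) = −(-703.4×10³)/((3)(96485)) = +2.430 V.
Since Au⁺/Au is the cathode and Cr³⁺/Cr the anode, E°cell = E°(Au⁺/Au) − E°(Cr³⁺/Cr).
So E°(Au⁺/Au) = E°cell + E°(Cr³⁺/Cr) = +2.430 + (-0.74) = +1.69 V.

+1.69 V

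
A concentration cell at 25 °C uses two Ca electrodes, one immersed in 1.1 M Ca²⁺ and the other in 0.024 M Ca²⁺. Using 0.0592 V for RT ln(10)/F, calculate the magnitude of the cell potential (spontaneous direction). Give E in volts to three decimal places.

+0.049 V

For a concentration cell E°cell = 0. The 1.1 M side is the cathode (reduction is favoured where [Ca²⁺] is higher).
With n = 2, E = −(0.0592/2) log([Ca²⁺]ₐₙ/[Ca²⁺]꜀ₐₜ) = −(0.0592/2) log(0.024/1.1) = −(0.0592/2)(-1.661) = +0.049 V.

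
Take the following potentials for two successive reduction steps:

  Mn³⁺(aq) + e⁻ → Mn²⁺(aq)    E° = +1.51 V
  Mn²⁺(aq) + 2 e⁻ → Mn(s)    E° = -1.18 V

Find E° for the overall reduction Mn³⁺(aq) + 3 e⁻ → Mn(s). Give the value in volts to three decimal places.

-0.283 V

Standard free energies of sequential steps add: ΔG°₃ = ΔG°₁ + ΔG°₂, so n₃E°₃ = n₁E°₁ + n₂E°₂.
E°₃ = (1×+1.51 + 2×-1.18) / 3 = (-0.850) / 3 = -0.283 V.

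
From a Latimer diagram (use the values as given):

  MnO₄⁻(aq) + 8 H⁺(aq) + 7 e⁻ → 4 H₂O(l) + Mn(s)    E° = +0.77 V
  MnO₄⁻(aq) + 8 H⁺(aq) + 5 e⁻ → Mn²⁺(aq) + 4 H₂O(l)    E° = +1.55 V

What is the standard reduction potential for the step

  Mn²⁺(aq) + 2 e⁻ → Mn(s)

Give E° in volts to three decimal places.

-1.180 V

Sequential free energies add, so n₃E°₃ = n₁E°₁ + n₂E°₂.
With n₃ = 7, and the known step contributing 5×(+1.55) V, the unknown satisfies 2·E° = 7×(+0.77) − 5×(+1.55) = -2.360.
E° = -2.360 / 2 = -1.180 V.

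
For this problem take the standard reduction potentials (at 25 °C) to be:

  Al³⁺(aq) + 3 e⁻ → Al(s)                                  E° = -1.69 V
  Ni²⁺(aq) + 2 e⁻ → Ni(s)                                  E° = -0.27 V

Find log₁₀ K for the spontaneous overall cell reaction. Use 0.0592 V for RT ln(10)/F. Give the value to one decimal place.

143.9

Cathode: Ni²⁺/Ni; anode: Al³⁺/Al. E°cell = +1.42 V, n = 6.
log K = nE°cell / 0.0592 = (6)(+1.42) / 0.0592 = 143.9.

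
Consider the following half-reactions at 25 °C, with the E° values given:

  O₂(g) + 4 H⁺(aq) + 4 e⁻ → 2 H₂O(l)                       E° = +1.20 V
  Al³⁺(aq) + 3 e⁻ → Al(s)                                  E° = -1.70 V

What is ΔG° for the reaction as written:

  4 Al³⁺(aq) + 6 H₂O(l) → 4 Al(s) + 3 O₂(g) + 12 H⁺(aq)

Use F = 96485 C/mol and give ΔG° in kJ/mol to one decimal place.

As written, Al³⁺/Al is reduced (cathode) and O₂/H₂O is oxidised (anode), so E°cell = (-1.70) − (+1.20) = -2.90 V.
Balancing electrons gives n = 12.
ΔG° = −nFE° = −(12)(96485)(-2.90) = 3,357,678 J = +3357.7 kJ/mol.

+3357.7 kJ/mol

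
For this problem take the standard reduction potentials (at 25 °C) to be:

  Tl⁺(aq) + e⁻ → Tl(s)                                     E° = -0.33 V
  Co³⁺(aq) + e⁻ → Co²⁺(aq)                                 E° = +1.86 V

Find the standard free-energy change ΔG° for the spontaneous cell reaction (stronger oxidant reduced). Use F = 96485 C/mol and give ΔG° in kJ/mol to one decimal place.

-211.3 kJ/mol

Co³⁺/Co²⁺ (E° = +1.86 V) is the cathode; Tl⁺/Tl (E° = -0.33 V) is the anode, so E°cell = +2.19 V.
Balancing electrons gives n = 1 (lcm of 1 and 1).
ΔG° = −nFE° = −(1)(96485)(+2.19) = -211,302 J = -211.3 kJ/mol.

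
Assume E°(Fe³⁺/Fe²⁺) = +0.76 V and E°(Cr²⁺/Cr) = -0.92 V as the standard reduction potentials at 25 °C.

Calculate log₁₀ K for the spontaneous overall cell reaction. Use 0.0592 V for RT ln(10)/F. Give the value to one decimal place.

Cathode: Fe³⁺/Fe²⁺; anode: Cr²⁺/Cr. E°cell = +1.68 V, n = 2.
log K = nE°cell / 0.0592 = (2)(+1.68) / 0.0592 = 56.8.

56.8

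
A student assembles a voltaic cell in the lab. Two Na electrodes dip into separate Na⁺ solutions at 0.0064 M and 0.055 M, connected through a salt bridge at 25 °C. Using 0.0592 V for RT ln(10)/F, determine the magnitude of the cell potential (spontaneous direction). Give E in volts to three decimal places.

+0.055 V

For a concentration cell E°cell = 0. The 0.055 M side is the cathode (reduction is favoured where [Na⁺] is higher).
With n = 1, E = −(0.0592/1) log([Na⁺]ₐₙ/[Na⁺]꜀ₐₜ) = −(0.0592/1) log(0.0064/0.055) = −(0.0592/1)(-0.934) = +0.055 V.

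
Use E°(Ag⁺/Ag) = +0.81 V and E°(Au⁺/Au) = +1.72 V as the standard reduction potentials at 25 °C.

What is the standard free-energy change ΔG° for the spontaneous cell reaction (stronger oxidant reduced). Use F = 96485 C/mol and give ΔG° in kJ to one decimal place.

Au⁺/Au (E° = +1.72 V) is the cathode; Ag⁺/Ag (E° = +0.81 V) is the anode, so E°cell = +0.91 V.
Balancing electrons gives n = 1 (lcm of 1 and 1).
ΔG° = −nFE° = −(1)(96485)(+0.91) = -87,801 J = -87.8 kJ.

-87.8 kJ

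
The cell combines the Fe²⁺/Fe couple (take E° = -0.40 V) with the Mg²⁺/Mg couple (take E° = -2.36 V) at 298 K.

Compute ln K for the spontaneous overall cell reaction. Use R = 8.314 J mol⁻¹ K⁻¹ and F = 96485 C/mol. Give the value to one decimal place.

Cathode: Fe²⁺/Fe; anode: Mg²⁺/Mg. E°cell = (-0.40) − (-2.36) = +1.96 V, with n = 2.
ΔG° = −nFE° = −RT ln K, so ln K = nFE°/(RT) = (2)(96485)(+1.96) / ((8.314)(298)) = 152.658.

152.7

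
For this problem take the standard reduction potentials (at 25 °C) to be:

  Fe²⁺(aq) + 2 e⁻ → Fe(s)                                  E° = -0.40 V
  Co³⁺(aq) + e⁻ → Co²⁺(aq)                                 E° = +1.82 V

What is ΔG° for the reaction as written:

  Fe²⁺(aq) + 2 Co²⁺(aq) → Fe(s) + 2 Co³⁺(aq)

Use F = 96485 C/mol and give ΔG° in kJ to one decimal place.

As written, Fe²⁺/Fe is reduced (cathode) and Co³⁺/Co²⁺ is oxidised (anode), so E°cell = (-0.40) − (+1.82) = -2.22 V.
Balancing electrons gives n = 2.
ΔG° = −nFE° = −(2)(96485)(-2.22) = 428,393 J = +428.4 kJ.

+428.4 kJ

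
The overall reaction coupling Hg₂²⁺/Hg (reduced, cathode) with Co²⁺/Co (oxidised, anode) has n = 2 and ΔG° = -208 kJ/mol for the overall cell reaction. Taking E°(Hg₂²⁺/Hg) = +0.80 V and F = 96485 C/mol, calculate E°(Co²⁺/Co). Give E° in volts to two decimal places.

E°cell = −ΔG°/(nF) = −(-208×10³)/((2)(96485)) = +1.078 V.
Since Hg₂²⁺/Hg is the cathode and Co²⁺/Co the anode, E°cell = E°(Hg₂²⁺/Hg) − E°(Co²⁺/Co).
So E°(Co²⁺/Co) = E°(Hg₂²⁺/Hg) − E°cell = (+0.80) − (+1.078) = -0.28 V.

-0.28 V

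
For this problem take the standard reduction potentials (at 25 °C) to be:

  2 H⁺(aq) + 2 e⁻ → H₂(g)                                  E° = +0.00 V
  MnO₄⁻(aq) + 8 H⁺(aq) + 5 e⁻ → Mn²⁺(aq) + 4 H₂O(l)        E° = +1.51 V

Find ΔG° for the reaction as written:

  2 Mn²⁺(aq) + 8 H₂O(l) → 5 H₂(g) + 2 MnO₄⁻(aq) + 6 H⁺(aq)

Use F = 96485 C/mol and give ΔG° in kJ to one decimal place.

+1456.9 kJ

As written, H⁺/H₂ is reduced (cathode) and MnO₄⁻/Mn²⁺ is oxidised (anode), so E°cell = (+0.00) − (+1.51) = -1.51 V.
Balancing electrons gives n = 10.
ΔG° = −nFE° = −(10)(96485)(-1.51) = 1,456,924 J = +1456.9 kJ.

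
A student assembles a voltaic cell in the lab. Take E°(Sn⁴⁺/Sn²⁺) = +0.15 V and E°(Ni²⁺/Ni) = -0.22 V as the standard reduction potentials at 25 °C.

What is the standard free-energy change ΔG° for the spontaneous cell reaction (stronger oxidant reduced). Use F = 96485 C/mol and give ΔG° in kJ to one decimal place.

Sn⁴⁺/Sn²⁺ (E° = +0.15 V) is the cathode; Ni²⁺/Ni (E° = -0.22 V) is the anode, so E°cell = +0.37 V.
Balancing electrons gives n = 2 (lcm of 2 and 2).
ΔG° = −nFE° = −(2)(96485)(+0.37) = -71,399 J = -71.4 kJ.

-71.4 kJ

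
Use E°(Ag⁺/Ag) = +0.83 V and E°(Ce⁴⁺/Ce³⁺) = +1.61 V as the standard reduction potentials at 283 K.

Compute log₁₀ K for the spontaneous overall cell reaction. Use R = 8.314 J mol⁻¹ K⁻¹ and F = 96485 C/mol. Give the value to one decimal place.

13.9

Cathode: Ce⁴⁺/Ce³⁺; anode: Ag⁺/Ag. E°cell = (+1.61) − (+0.83) = +0.78 V, with n = 1.
ΔG° = −nFE° = −RT ln K, so ln K = nFE°/(RT) = (1)(96485)(+0.78) / ((8.314)(283)) = 31.986.
log₁₀ K = 31.986 / ln 10 = 13.9.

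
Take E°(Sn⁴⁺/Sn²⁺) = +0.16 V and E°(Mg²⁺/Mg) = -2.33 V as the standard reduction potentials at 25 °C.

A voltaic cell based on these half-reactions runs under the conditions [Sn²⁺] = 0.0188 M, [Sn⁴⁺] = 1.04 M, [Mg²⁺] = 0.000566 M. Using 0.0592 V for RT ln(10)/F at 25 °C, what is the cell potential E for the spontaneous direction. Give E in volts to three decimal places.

Sn⁴⁺/Sn²⁺ is the cathode (higher E°), Mg²⁺/Mg the anode: E°cell = +0.16 − (-2.33) = +2.49 V, n = 2.
Overall: Sn⁴⁺(aq) + Mg(s) → Sn²⁺(aq) + Mg²⁺(aq)
Q = [Sn²⁺]·[Mg²⁺] / ([Sn⁴⁺]); log Q = -4.990.
E = E° − (0.0592/n) log Q = +2.49 − (0.0592/2)(-4.990) = +2.638 V.

+2.638 V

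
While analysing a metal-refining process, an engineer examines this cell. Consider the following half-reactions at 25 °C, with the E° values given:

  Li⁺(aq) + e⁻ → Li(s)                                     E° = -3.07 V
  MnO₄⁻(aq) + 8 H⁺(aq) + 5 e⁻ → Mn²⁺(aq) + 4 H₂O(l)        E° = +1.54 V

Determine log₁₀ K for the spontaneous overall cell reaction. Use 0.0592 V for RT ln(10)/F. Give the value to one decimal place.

389.4

Cathode: MnO₄⁻/Mn²⁺; anode: Li⁺/Li. E°cell = +4.61 V, n = 5.
log K = nE°cell / 0.0592 = (5)(+4.61) / 0.0592 = 389.4.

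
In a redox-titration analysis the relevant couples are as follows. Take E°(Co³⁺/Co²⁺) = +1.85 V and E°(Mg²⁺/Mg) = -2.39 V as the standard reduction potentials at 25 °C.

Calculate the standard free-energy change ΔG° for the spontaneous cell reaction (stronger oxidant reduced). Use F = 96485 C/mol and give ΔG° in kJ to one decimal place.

Co³⁺/Co²⁺ (E° = +1.85 V) is the cathode; Mg²⁺/Mg (E° = -2.39 V) is the anode, so E°cell = +4.24 V.
Balancing electrons gives n = 2 (lcm of 1 and 2).
ΔG° = −nFE° = −(2)(96485)(+4.24) = -818,193 J = -818.2 kJ.

-818.2 kJ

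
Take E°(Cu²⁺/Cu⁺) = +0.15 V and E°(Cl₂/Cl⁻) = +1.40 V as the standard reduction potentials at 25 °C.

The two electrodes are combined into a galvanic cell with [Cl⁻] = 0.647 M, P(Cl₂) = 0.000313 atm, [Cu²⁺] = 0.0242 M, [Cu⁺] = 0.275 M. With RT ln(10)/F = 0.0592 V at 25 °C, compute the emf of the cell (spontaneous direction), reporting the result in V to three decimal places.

+1.220 V

Cl₂/Cl⁻ is the cathode (higher E°), Cu²⁺/Cu⁺ the anode: E°cell = +1.40 − (+0.15) = +1.25 V, n = 2.
Overall: Cl₂(g) + 2 Cu⁺(aq) → 2 Cl⁻(aq) + 2 Cu²⁺(aq)
Q = [Cl⁻]^2·[Cu²⁺]^2 / (P(Cl₂)·[Cu⁺]^2); log Q = 1.015.
E = E° − (0.0592/n) log Q = +1.25 − (0.0592/2)(1.015) = +1.220 V.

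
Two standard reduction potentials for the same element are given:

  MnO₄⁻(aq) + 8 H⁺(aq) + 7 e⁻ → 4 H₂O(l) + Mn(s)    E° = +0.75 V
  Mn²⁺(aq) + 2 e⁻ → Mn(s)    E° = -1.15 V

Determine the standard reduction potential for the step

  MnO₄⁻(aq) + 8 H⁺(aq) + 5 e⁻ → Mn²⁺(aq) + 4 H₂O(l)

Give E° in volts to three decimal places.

Sequential free energies add, so n₃E°₃ = n₁E°₁ + n₂E°₂.
With n₃ = 7, and the known step contributing 2×(-1.15) V, the unknown satisfies 5·E° = 7×(+0.75) − 2×(-1.15) = +7.550.
E° = +7.550 / 5 = +1.510 V.

+1.510 V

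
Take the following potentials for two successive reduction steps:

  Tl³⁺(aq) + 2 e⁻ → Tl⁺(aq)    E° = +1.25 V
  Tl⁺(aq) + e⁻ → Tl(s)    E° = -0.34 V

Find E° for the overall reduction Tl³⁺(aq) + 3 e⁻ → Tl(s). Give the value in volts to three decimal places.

Standard free energies of sequential steps add: ΔG°₃ = ΔG°₁ + ΔG°₂, so n₃E°₃ = n₁E°₁ + n₂E°₂.
E°₃ = (2×+1.25 + 1×-0.34) / 3 = (+2.160) / 3 = +0.720 V.
Simply averaging or adding the two E° values would be wrong; the electron-weighted sum is required.

+0.720 V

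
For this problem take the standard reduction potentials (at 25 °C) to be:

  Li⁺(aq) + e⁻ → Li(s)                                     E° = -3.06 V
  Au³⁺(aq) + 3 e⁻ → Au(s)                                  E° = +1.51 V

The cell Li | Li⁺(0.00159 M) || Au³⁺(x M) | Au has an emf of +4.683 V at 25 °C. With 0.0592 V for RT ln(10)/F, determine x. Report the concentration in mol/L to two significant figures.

0.0021 M

Au³⁺/Au is the cathode, Li⁺/Li the anode: E°cell = +4.57 V, n = 3.
Overall reaction: Au³⁺(aq) + 3 Li(s) → Au(s) + 3 Li⁺(aq); Q = [Li⁺]^3/[Au³⁺]^1.
From E = E° − (0.0592/n) log Q: log Q = (E° − E)·n/0.0592 = (+4.57 − (+4.683))·3/0.0592 = -5.7264.
So 1·log[Au³⁺] = 3·log(0.00159) − log Q = -8.3958 − (-5.7264) = -2.6694; [Au³⁺] = 10^(-2.6694) ≈ 0.0021 M.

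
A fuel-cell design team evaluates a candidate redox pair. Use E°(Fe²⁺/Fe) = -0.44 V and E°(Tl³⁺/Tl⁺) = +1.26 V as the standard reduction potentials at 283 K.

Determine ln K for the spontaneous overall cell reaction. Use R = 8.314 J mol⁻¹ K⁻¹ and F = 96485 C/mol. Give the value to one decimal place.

139.4

Cathode: Tl³⁺/Tl⁺; anode: Fe²⁺/Fe. E°cell = (+1.26) − (-0.44) = +1.70 V, with n = 2.
ΔG° = −nFE° = −RT ln K, so ln K = nFE°/(RT) = (2)(96485)(+1.70) / ((8.314)(283)) = 139.426.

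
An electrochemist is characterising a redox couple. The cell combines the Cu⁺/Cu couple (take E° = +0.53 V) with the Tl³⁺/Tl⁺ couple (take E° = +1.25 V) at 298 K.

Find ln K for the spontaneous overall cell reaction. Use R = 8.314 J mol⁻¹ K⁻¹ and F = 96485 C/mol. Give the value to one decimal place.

56.1

Cathode: Tl³⁺/Tl⁺; anode: Cu⁺/Cu. E°cell = (+1.25) − (+0.53) = +0.72 V, with n = 2.
ΔG° = −nFE° = −RT ln K, so ln K = nFE°/(RT) = (2)(96485)(+0.72) / ((8.314)(298)) = 56.078.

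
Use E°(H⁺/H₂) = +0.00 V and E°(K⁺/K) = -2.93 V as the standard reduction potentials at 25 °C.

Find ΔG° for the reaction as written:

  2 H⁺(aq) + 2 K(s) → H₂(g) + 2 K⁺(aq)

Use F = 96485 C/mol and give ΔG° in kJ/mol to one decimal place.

-565.4 kJ/mol

As written, H⁺/H₂ is reduced (cathode) and K⁺/K is oxidised (anode), so E°cell = (+0.00) − (-2.93) = +2.93 V.
Balancing electrons gives n = 2.
ΔG° = −nFE° = −(2)(96485)(+2.93) = -565,402 J = -565.4 kJ/mol.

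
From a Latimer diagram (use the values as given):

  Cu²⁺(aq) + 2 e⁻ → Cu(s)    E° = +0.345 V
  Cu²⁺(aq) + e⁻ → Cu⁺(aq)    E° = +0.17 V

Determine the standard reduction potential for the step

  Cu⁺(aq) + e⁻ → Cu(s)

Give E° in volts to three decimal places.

+0.520 V

Sequential free energies add, so n₃E°₃ = n₁E°₁ + n₂E°₂.
With n₃ = 2, and the known step contributing 1×(+0.17) V, the unknown satisfies 1·E° = 2×(+0.345) − 1×(+0.17) = +0.520.
E° = +0.520 / 1 = +0.520 V.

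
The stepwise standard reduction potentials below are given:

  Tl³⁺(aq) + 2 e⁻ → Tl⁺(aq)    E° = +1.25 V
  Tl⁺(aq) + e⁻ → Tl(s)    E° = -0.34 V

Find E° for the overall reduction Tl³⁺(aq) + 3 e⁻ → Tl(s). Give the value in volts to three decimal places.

Standard free energies of sequential steps add: ΔG°₃ = ΔG°₁ + ΔG°₂, so n₃E°₃ = n₁E°₁ + n₂E°₂.
E°₃ = (2×+1.25 + 1×-0.34) / 3 = (+2.160) / 3 = +0.720 V.

+0.720 V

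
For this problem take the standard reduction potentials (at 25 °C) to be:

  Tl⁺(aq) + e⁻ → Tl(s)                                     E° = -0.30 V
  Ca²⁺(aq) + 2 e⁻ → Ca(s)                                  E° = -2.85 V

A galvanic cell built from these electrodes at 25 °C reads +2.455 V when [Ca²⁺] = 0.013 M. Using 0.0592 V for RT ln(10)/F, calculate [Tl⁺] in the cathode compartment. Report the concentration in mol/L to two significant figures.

Tl⁺/Tl is the cathode, Ca²⁺/Ca the anode: E°cell = +2.55 V, n = 2.
Overall reaction: 2 Tl⁺(aq) + Ca(s) → 2 Tl(s) + Ca²⁺(aq); Q = [Ca²⁺]^1/[Tl⁺]^2.
From E = E° − (0.0592/n) log Q: log Q = (E° − E)·n/0.0592 = (+2.55 − (+2.455))·2/0.0592 = 3.2095.
So 2·log[Tl⁺] = 1·log(0.013) − log Q = -1.8861 − (3.2095) = -5.0956; log[Tl⁺] = -5.0956 / 2 = -2.5478; [Tl⁺] = 10^(-2.5478) ≈ 0.0028 M.

0.0028 M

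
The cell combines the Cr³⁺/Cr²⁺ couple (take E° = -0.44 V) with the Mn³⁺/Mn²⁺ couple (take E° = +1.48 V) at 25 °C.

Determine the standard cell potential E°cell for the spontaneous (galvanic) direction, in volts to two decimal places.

+1.92 V

The Mn³⁺/Mn²⁺ couple has the higher reduction potential, so it is the cathode; Cr³⁺/Cr²⁺ is oxidised at the anode.
E°cell = E°(cathode) − E°(anode) = (+1.48) − (-0.44) = +1.92 V.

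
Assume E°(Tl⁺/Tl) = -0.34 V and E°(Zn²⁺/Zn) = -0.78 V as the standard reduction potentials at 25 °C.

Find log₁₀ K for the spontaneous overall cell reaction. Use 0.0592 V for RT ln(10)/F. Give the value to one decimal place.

Cathode: Tl⁺/Tl; anode: Zn²⁺/Zn. E°cell = +0.44 V, n = 2.
log K = nE°cell / 0.0592 = (2)(+0.44) / 0.0592 = 14.9.

14.9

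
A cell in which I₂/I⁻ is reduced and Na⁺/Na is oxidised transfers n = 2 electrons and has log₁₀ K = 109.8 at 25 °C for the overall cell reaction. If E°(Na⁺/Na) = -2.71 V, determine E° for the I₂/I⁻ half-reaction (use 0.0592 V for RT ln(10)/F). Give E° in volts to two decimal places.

+0.54 V

E°cell = (0.0592/n)·log K = (0.0592/2)(109.8) = +3.250 V.
Since I₂/I⁻ is the cathode and Na⁺/Na the anode, E°cell = E°(I₂/I⁻) − E°(Na⁺/Na).
So E°(I₂/I⁻) = E°cell + E°(Na⁺/Na) = +3.250 + (-2.71) = +0.54 V.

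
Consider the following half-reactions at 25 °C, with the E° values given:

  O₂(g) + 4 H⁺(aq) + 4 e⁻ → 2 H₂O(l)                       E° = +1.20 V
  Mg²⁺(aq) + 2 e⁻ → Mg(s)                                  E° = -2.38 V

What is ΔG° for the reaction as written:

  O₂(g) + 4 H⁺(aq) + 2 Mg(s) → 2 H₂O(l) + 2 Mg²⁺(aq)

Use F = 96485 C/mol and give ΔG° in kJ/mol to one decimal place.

As written, O₂/H₂O is reduced (cathode) and Mg²⁺/Mg is oxidised (anode), so E°cell = (+1.20) − (-2.38) = +3.58 V.
Balancing electrons gives n = 4.
ΔG° = −nFE° = −(4)(96485)(+3.58) = -1,381,665 J = -1381.7 kJ/mol.

-1381.7 kJ/mol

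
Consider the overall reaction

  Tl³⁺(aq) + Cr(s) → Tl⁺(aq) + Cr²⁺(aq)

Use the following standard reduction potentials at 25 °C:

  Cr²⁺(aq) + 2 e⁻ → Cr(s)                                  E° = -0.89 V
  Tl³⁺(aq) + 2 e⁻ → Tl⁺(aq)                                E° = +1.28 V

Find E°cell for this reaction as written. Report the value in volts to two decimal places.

The Tl³⁺/Tl⁺ couple has the higher reduction potential, so it is the cathode; Cr²⁺/Cr is oxidised at the anode.
E°cell = E°(cathode) − E°(anode) = (+1.28) − (-0.89) = +2.17 V.

+2.17 V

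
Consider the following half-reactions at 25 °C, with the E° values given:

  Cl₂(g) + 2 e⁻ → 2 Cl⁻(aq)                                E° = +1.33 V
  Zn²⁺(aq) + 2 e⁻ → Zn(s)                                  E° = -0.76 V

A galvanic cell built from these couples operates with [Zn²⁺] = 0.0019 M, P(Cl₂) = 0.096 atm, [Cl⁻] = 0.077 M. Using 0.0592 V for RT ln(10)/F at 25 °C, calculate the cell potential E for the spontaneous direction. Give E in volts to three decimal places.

Cl₂/Cl⁻ is the cathode (higher E°), Zn²⁺/Zn the anode: E°cell = +1.33 − (-0.76) = +2.09 V, n = 2.
Overall: Cl₂(g) + Zn(s) → 2 Cl⁻(aq) + Zn²⁺(aq)
Q = [Cl⁻]^2·[Zn²⁺] / (P(Cl₂)); log Q = -3.931.
E = E° − (0.0592/n) log Q = +2.09 − (0.0592/2)(-3.931) = +2.206 V.

+2.206 V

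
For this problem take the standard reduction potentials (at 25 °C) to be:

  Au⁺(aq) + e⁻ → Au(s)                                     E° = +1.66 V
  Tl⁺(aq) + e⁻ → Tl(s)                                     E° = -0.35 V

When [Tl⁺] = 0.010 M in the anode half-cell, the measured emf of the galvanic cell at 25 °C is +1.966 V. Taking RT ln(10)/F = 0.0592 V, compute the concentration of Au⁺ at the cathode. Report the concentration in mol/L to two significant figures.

Au⁺/Au is the cathode, Tl⁺/Tl the anode: E°cell = +2.01 V, n = 1.
Overall reaction: Au⁺(aq) + Tl(s) → Au(s) + Tl⁺(aq); Q = [Tl⁺]^1/[Au⁺]^1.
From E = E° − (0.0592/n) log Q: log Q = (E° − E)·n/0.0592 = (+2.01 − (+1.966))·1/0.0592 = 0.7432.
So 1·log[Au⁺] = 1·log(0.01) − log Q = -2.0000 − (0.7432) = -2.7432; [Au⁺] = 10^(-2.7432) ≈ 0.0018 M.

0.0018 M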